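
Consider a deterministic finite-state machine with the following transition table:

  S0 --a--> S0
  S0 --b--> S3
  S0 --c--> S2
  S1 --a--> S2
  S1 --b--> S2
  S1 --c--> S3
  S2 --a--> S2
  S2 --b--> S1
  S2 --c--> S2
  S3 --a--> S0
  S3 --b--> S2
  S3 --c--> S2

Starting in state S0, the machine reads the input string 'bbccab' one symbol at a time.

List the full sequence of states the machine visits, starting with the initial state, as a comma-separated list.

Answer: S0, S3, S2, S2, S2, S2, S1

Derivation:
Start: S0
  read 'b': S0 --b--> S3
  read 'b': S3 --b--> S2
  read 'c': S2 --c--> S2
  read 'c': S2 --c--> S2
  read 'a': S2 --a--> S2
  read 'b': S2 --b--> S1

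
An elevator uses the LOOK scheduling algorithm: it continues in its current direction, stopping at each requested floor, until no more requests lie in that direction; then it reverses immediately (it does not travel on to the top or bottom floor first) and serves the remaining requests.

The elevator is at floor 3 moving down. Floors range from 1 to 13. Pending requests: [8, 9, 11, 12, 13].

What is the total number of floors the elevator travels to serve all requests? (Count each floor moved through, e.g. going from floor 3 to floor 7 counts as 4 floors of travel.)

Start at floor 3 moving down, LOOK stop order: [8, 9, 11, 12, 13]
  3 → 8: |8-3| = 5, total = 5
  8 → 9: |9-8| = 1, total = 6
  9 → 11: |11-9| = 2, total = 8
  11 → 12: |12-11| = 1, total = 9
  12 → 13: |13-12| = 1, total = 10

Answer: 10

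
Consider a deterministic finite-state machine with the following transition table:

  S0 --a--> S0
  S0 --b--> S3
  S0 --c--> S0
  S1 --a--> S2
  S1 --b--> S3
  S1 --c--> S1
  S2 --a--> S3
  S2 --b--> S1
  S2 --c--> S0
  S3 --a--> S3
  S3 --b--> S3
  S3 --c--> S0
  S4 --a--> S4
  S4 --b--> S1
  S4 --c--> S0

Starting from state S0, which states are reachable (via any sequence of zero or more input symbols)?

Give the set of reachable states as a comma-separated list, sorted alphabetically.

Answer: S0, S3

Derivation:
BFS from S0:
  visit S0: S0--a-->S0 (seen), S0--b-->S3 (new), S0--c-->S0 (seen)
  visit S3: S3--a-->S3 (seen), S3--b-->S3 (seen), S3--c-->S0 (seen)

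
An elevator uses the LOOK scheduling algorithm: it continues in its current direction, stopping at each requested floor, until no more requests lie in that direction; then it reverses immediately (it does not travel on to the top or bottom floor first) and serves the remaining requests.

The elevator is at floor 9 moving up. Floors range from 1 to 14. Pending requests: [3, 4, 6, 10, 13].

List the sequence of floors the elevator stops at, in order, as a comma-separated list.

Current: 9, moving UP
Serve above first (ascending): [10, 13]
Then reverse, serve below (descending): [6, 4, 3]

Answer: 10, 13, 6, 4, 3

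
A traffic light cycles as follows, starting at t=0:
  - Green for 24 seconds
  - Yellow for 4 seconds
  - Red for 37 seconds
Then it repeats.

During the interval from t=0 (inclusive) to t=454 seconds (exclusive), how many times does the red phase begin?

Cycle = 24+4+37 = 65s
red phase starts at t = k*65 + 28 for k=0,1,2,...
Need k*65+28 < 454 → k < 6.554
k ∈ {0, ..., 6} → 7 starts

Answer: 7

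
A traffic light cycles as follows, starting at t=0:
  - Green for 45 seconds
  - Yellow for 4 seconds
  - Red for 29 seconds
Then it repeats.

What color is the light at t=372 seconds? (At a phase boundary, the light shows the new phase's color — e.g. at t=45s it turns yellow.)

Cycle length = 45 + 4 + 29 = 78s
t = 372, phase_t = 372 mod 78 = 60
60 >= 49 → RED

Answer: red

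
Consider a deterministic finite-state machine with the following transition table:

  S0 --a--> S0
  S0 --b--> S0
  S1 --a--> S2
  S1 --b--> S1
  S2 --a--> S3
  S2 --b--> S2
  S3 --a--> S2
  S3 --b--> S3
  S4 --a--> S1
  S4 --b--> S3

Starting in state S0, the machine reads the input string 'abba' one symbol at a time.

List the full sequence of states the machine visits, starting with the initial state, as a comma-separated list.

Answer: S0, S0, S0, S0, S0

Derivation:
Start: S0
  read 'a': S0 --a--> S0
  read 'b': S0 --b--> S0
  read 'b': S0 --b--> S0
  read 'a': S0 --a--> S0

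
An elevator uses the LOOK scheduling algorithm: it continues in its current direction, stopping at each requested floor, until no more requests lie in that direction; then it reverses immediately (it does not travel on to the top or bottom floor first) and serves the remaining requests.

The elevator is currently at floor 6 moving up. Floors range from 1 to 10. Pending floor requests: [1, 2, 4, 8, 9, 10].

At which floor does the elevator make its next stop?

Current floor: 6, direction: up
Requests above: [8, 9, 10]
Requests below: [1, 2, 4]
Moving up and requests lie above → nearest above is min([8, 9, 10]) = 8

Answer: 8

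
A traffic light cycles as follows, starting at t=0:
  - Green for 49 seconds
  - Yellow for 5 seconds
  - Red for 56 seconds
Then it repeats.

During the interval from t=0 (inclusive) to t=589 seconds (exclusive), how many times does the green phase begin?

Cycle = 49+5+56 = 110s
green phase starts at t = k*110 + 0 for k=0,1,2,...
Need k*110+0 < 589 → k < 5.355
k ∈ {0, ..., 5} → 6 starts

Answer: 6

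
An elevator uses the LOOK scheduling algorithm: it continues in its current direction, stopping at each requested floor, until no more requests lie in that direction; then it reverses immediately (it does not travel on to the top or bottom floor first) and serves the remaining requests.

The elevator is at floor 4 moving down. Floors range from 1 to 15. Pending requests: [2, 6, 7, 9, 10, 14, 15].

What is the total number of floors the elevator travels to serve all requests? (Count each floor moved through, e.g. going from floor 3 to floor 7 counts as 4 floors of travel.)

Start at floor 4 moving down, LOOK stop order: [2, 6, 7, 9, 10, 14, 15]
  4 → 2: |2-4| = 2, total = 2
  2 → 6: |6-2| = 4, total = 6
  6 → 7: |7-6| = 1, total = 7
  7 → 9: |9-7| = 2, total = 9
  9 → 10: |10-9| = 1, total = 10
  10 → 14: |14-10| = 4, total = 14
  14 → 15: |15-14| = 1, total = 15

Answer: 15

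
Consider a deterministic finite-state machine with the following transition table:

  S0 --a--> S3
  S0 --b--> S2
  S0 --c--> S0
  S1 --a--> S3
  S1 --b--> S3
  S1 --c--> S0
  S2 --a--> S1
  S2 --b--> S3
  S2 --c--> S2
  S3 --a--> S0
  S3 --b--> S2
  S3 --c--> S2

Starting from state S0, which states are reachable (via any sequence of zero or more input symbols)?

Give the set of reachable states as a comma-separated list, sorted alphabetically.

Answer: S0, S1, S2, S3

Derivation:
BFS from S0:
  visit S0: S0--a-->S3 (new), S0--b-->S2 (new), S0--c-->S0 (seen)
  visit S3: S3--a-->S0 (seen), S3--b-->S2 (seen), S3--c-->S2 (seen)
  visit S2: S2--a-->S1 (new), S2--b-->S3 (seen), S2--c-->S2 (seen)
  visit S1: S1--a-->S3 (seen), S1--b-->S3 (seen), S1--c-->S0 (seen)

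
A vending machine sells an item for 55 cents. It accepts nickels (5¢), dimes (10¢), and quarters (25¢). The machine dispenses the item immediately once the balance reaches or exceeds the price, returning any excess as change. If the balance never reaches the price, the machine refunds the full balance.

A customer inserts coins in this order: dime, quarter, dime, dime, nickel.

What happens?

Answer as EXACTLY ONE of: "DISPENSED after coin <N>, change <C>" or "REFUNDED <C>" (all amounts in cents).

Price: 55¢
Coin 1 (dime, 10¢): balance = 10¢
Coin 2 (quarter, 25¢): balance = 35¢
Coin 3 (dime, 10¢): balance = 45¢
Coin 4 (dime, 10¢): balance = 55¢
  → balance >= price → DISPENSE, change = 55 - 55 = 0¢

Answer: DISPENSED after coin 4, change 0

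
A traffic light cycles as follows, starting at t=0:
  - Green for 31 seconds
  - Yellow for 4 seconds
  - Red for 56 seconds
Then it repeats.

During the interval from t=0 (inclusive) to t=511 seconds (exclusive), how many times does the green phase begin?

Cycle = 31+4+56 = 91s
green phase starts at t = k*91 + 0 for k=0,1,2,...
Need k*91+0 < 511 → k < 5.615
k ∈ {0, ..., 5} → 6 starts

Answer: 6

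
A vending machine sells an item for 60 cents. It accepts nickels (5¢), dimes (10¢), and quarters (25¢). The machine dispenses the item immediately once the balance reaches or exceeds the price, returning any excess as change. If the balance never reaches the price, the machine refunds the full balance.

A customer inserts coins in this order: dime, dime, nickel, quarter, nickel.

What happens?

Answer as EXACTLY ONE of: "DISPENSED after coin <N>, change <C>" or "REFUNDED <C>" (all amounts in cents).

Price: 60¢
Coin 1 (dime, 10¢): balance = 10¢
Coin 2 (dime, 10¢): balance = 20¢
Coin 3 (nickel, 5¢): balance = 25¢
Coin 4 (quarter, 25¢): balance = 50¢
Coin 5 (nickel, 5¢): balance = 55¢
All coins inserted, balance 55¢ < price 60¢ → REFUND 55¢

Answer: REFUNDED 55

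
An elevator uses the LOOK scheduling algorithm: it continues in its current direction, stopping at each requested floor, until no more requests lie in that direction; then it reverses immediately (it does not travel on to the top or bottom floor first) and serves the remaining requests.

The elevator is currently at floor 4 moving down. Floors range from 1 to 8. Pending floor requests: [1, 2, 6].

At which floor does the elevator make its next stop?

Answer: 2

Derivation:
Current floor: 4, direction: down
Requests above: [6]
Requests below: [1, 2]
Moving down and requests lie below → nearest below is max([1, 2]) = 2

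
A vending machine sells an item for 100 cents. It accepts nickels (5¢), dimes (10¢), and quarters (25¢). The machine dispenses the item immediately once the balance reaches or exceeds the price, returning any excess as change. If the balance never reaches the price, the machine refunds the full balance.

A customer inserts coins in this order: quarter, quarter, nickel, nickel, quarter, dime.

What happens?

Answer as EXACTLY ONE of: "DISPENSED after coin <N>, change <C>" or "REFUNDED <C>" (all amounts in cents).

Answer: REFUNDED 95

Derivation:
Price: 100¢
Coin 1 (quarter, 25¢): balance = 25¢
Coin 2 (quarter, 25¢): balance = 50¢
Coin 3 (nickel, 5¢): balance = 55¢
Coin 4 (nickel, 5¢): balance = 60¢
Coin 5 (quarter, 25¢): balance = 85¢
Coin 6 (dime, 10¢): balance = 95¢
All coins inserted, balance 95¢ < price 100¢ → REFUND 95¢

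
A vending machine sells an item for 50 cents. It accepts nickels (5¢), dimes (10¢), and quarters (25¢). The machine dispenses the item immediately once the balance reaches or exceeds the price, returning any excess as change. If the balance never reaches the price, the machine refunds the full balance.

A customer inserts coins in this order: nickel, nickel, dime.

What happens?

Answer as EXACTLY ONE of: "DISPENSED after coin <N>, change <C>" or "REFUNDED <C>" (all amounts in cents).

Price: 50¢
Coin 1 (nickel, 5¢): balance = 5¢
Coin 2 (nickel, 5¢): balance = 10¢
Coin 3 (dime, 10¢): balance = 20¢
All coins inserted, balance 20¢ < price 50¢ → REFUND 20¢

Answer: REFUNDED 20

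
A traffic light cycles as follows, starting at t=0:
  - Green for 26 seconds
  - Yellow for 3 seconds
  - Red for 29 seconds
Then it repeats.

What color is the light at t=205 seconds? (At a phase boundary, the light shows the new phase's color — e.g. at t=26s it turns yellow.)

Answer: red

Derivation:
Cycle length = 26 + 3 + 29 = 58s
t = 205, phase_t = 205 mod 58 = 31
31 >= 29 → RED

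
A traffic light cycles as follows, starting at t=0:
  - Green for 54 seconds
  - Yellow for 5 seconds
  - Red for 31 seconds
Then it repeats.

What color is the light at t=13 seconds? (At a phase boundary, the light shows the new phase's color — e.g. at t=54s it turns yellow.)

Cycle length = 54 + 5 + 31 = 90s
t = 13, phase_t = 13 mod 90 = 13
13 < 54 (green end) → GREEN

Answer: green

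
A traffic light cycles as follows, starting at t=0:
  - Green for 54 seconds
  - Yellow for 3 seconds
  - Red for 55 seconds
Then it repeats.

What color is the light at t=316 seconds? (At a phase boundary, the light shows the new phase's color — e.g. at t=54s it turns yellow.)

Cycle length = 54 + 3 + 55 = 112s
t = 316, phase_t = 316 mod 112 = 92
92 >= 57 → RED

Answer: red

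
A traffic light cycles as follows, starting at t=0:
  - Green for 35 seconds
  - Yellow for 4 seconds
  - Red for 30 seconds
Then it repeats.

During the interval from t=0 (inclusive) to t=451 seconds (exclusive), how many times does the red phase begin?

Cycle = 35+4+30 = 69s
red phase starts at t = k*69 + 39 for k=0,1,2,...
Need k*69+39 < 451 → k < 5.971
k ∈ {0, ..., 5} → 6 starts

Answer: 6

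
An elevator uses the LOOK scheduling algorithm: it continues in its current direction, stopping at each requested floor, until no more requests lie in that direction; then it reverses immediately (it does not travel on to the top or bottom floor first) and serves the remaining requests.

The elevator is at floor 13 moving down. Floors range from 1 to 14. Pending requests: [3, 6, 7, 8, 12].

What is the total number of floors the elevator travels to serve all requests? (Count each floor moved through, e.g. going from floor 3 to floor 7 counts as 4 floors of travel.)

Start at floor 13 moving down, LOOK stop order: [12, 8, 7, 6, 3]
  13 → 12: |12-13| = 1, total = 1
  12 → 8: |8-12| = 4, total = 5
  8 → 7: |7-8| = 1, total = 6
  7 → 6: |6-7| = 1, total = 7
  6 → 3: |3-6| = 3, total = 10

Answer: 10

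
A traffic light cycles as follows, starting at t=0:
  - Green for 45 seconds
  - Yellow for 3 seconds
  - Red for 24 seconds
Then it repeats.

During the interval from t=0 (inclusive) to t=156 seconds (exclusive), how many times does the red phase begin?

Cycle = 45+3+24 = 72s
red phase starts at t = k*72 + 48 for k=0,1,2,...
Need k*72+48 < 156 → k < 1.500
k ∈ {0, ..., 1} → 2 starts

Answer: 2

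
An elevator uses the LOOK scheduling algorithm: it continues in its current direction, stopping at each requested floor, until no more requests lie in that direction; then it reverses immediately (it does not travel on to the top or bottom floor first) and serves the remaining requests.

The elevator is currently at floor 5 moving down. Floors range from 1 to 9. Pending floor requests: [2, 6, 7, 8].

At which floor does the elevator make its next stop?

Current floor: 5, direction: down
Requests above: [6, 7, 8]
Requests below: [2]
Moving down and requests lie below → nearest below is max([2]) = 2

Answer: 2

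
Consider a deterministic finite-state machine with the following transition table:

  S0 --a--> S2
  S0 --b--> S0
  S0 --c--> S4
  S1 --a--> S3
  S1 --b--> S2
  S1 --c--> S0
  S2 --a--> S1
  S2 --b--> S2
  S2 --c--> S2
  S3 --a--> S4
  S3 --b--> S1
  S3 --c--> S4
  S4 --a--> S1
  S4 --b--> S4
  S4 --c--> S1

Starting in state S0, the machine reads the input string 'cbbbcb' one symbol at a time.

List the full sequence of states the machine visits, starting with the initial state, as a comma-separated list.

Start: S0
  read 'c': S0 --c--> S4
  read 'b': S4 --b--> S4
  read 'b': S4 --b--> S4
  read 'b': S4 --b--> S4
  read 'c': S4 --c--> S1
  read 'b': S1 --b--> S2

Answer: S0, S4, S4, S4, S4, S1, S2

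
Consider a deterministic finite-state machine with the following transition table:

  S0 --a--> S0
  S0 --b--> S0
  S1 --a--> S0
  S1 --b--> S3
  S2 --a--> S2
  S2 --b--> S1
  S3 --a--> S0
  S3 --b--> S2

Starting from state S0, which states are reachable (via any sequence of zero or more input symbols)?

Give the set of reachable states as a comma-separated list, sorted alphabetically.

Answer: S0

Derivation:
BFS from S0:
  visit S0: S0--a-->S0 (seen), S0--b-->S0 (seen)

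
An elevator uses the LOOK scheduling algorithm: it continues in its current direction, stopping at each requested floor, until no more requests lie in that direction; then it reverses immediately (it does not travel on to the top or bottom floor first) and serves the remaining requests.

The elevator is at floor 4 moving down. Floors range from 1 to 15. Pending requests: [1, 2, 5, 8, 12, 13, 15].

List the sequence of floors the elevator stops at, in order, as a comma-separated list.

Answer: 2, 1, 5, 8, 12, 13, 15

Derivation:
Current: 4, moving DOWN
Serve below first (descending): [2, 1]
Then reverse, serve above (ascending): [5, 8, 12, 13, 15]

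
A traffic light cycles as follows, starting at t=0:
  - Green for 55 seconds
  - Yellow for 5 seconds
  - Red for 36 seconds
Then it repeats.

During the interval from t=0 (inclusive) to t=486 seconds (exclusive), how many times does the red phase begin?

Answer: 5

Derivation:
Cycle = 55+5+36 = 96s
red phase starts at t = k*96 + 60 for k=0,1,2,...
Need k*96+60 < 486 → k < 4.438
k ∈ {0, ..., 4} → 5 starts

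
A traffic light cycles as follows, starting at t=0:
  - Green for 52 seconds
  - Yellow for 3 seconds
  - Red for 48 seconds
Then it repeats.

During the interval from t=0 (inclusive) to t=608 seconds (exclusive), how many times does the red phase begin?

Answer: 6

Derivation:
Cycle = 52+3+48 = 103s
red phase starts at t = k*103 + 55 for k=0,1,2,...
Need k*103+55 < 608 → k < 5.369
k ∈ {0, ..., 5} → 6 starts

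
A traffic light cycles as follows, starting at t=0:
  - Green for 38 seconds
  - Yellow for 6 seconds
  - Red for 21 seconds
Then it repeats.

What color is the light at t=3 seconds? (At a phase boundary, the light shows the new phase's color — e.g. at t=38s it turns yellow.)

Answer: green

Derivation:
Cycle length = 38 + 6 + 21 = 65s
t = 3, phase_t = 3 mod 65 = 3
3 < 38 (green end) → GREEN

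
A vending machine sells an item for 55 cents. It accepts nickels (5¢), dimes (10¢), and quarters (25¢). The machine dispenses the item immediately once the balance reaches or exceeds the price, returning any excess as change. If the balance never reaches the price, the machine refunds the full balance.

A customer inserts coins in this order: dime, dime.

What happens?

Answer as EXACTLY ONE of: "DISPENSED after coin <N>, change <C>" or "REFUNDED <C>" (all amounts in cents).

Price: 55¢
Coin 1 (dime, 10¢): balance = 10¢
Coin 2 (dime, 10¢): balance = 20¢
All coins inserted, balance 20¢ < price 55¢ → REFUND 20¢

Answer: REFUNDED 20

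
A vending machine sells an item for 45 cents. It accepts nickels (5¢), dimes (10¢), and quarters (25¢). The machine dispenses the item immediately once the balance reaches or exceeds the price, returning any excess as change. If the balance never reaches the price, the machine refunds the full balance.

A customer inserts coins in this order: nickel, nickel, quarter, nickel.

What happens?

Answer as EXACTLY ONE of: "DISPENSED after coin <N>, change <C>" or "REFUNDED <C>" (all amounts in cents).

Price: 45¢
Coin 1 (nickel, 5¢): balance = 5¢
Coin 2 (nickel, 5¢): balance = 10¢
Coin 3 (quarter, 25¢): balance = 35¢
Coin 4 (nickel, 5¢): balance = 40¢
All coins inserted, balance 40¢ < price 45¢ → REFUND 40¢

Answer: REFUNDED 40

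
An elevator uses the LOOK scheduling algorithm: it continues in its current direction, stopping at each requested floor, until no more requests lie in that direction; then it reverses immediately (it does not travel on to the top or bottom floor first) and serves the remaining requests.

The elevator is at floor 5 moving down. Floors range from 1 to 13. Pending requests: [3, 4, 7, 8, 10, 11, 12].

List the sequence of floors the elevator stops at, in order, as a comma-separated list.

Current: 5, moving DOWN
Serve below first (descending): [4, 3]
Then reverse, serve above (ascending): [7, 8, 10, 11, 12]

Answer: 4, 3, 7, 8, 10, 11, 12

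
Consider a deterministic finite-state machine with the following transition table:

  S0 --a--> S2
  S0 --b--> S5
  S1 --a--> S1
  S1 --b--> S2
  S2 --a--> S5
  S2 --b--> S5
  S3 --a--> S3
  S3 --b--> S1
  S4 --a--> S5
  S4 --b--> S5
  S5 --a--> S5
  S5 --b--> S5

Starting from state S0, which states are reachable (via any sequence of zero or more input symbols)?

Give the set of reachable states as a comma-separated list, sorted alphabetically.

Answer: S0, S2, S5

Derivation:
BFS from S0:
  visit S0: S0--a-->S2 (new), S0--b-->S5 (new)
  visit S2: S2--a-->S5 (seen), S2--b-->S5 (seen)
  visit S5: S5--a-->S5 (seen), S5--b-->S5 (seen)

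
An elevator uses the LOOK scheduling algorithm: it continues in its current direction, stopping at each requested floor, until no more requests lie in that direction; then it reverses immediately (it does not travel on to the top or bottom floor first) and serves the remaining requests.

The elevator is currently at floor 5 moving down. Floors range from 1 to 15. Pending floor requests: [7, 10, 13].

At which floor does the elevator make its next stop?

Current floor: 5, direction: down
Requests above: [7, 10, 13]
Requests below: []
Moving down but no requests below → reverse; nearest above is min([7, 10, 13]) = 7

Answer: 7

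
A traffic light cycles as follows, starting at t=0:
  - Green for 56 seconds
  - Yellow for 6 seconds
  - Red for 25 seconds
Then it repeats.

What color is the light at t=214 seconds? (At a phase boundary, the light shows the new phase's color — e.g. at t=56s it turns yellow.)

Cycle length = 56 + 6 + 25 = 87s
t = 214, phase_t = 214 mod 87 = 40
40 < 56 (green end) → GREEN

Answer: green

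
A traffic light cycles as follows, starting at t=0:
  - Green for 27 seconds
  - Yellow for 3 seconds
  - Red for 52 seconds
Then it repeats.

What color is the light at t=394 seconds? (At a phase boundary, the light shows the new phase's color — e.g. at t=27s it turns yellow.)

Cycle length = 27 + 3 + 52 = 82s
t = 394, phase_t = 394 mod 82 = 66
66 >= 30 → RED

Answer: red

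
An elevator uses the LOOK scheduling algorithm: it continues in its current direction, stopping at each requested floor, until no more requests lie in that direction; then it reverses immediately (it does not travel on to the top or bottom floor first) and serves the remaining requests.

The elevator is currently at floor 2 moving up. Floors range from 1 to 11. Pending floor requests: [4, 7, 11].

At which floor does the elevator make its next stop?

Answer: 4

Derivation:
Current floor: 2, direction: up
Requests above: [4, 7, 11]
Requests below: []
Moving up and requests lie above → nearest above is min([4, 7, 11]) = 4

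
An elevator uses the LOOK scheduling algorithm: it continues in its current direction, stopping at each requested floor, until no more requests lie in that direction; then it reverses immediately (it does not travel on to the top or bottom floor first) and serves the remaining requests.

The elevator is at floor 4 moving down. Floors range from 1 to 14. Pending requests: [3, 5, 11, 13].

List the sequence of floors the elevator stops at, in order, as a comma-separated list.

Answer: 3, 5, 11, 13

Derivation:
Current: 4, moving DOWN
Serve below first (descending): [3]
Then reverse, serve above (ascending): [5, 11, 13]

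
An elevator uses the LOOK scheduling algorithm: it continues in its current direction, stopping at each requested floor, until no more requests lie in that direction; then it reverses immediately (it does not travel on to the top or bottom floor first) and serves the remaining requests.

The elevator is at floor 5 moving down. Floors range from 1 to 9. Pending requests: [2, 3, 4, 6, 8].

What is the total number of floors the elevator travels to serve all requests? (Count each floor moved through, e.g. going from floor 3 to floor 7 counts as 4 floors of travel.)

Start at floor 5 moving down, LOOK stop order: [4, 3, 2, 6, 8]
  5 → 4: |4-5| = 1, total = 1
  4 → 3: |3-4| = 1, total = 2
  3 → 2: |2-3| = 1, total = 3
  2 → 6: |6-2| = 4, total = 7
  6 → 8: |8-6| = 2, total = 9

Answer: 9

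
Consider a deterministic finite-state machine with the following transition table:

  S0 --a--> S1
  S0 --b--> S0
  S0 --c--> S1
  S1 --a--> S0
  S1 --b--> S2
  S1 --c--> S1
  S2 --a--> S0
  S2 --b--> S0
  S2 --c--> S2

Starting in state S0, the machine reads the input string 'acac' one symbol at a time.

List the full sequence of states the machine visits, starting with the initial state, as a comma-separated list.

Answer: S0, S1, S1, S0, S1

Derivation:
Start: S0
  read 'a': S0 --a--> S1
  read 'c': S1 --c--> S1
  read 'a': S1 --a--> S0
  read 'c': S0 --c--> S1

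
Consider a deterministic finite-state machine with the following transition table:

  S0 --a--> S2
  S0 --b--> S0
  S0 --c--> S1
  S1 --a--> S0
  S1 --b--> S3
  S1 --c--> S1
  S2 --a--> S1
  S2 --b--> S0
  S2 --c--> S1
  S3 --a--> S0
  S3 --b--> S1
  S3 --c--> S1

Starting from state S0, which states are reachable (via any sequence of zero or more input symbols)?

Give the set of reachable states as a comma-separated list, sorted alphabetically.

Answer: S0, S1, S2, S3

Derivation:
BFS from S0:
  visit S0: S0--a-->S2 (new), S0--b-->S0 (seen), S0--c-->S1 (new)
  visit S2: S2--a-->S1 (seen), S2--b-->S0 (seen), S2--c-->S1 (seen)
  visit S1: S1--a-->S0 (seen), S1--b-->S3 (new), S1--c-->S1 (seen)
  visit S3: S3--a-->S0 (seen), S3--b-->S1 (seen), S3--c-->S1 (seen)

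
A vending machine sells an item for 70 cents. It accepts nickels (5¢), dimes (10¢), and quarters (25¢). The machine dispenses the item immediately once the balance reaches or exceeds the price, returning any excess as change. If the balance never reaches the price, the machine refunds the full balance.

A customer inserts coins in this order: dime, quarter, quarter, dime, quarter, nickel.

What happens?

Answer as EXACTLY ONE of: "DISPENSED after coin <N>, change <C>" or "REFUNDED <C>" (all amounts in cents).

Answer: DISPENSED after coin 4, change 0

Derivation:
Price: 70¢
Coin 1 (dime, 10¢): balance = 10¢
Coin 2 (quarter, 25¢): balance = 35¢
Coin 3 (quarter, 25¢): balance = 60¢
Coin 4 (dime, 10¢): balance = 70¢
  → balance >= price → DISPENSE, change = 70 - 70 = 0¢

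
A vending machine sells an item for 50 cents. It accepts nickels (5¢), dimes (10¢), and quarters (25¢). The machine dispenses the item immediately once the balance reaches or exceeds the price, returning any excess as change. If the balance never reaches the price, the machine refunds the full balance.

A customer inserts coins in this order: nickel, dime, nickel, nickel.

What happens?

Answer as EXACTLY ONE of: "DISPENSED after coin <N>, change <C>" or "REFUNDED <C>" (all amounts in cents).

Price: 50¢
Coin 1 (nickel, 5¢): balance = 5¢
Coin 2 (dime, 10¢): balance = 15¢
Coin 3 (nickel, 5¢): balance = 20¢
Coin 4 (nickel, 5¢): balance = 25¢
All coins inserted, balance 25¢ < price 50¢ → REFUND 25¢

Answer: REFUNDED 25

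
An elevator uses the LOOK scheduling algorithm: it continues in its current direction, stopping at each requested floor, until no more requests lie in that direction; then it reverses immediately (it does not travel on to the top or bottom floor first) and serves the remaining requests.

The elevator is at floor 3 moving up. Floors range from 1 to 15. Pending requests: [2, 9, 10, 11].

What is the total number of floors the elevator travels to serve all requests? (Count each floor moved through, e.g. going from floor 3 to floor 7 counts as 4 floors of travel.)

Answer: 17

Derivation:
Start at floor 3 moving up, LOOK stop order: [9, 10, 11, 2]
  3 → 9: |9-3| = 6, total = 6
  9 → 10: |10-9| = 1, total = 7
  10 → 11: |11-10| = 1, total = 8
  11 → 2: |2-11| = 9, total = 17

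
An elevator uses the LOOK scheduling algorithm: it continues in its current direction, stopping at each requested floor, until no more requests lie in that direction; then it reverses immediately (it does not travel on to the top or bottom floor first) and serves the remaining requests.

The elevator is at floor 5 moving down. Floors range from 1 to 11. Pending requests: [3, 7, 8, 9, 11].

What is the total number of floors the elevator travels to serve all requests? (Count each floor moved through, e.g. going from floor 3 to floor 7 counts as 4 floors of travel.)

Start at floor 5 moving down, LOOK stop order: [3, 7, 8, 9, 11]
  5 → 3: |3-5| = 2, total = 2
  3 → 7: |7-3| = 4, total = 6
  7 → 8: |8-7| = 1, total = 7
  8 → 9: |9-8| = 1, total = 8
  9 → 11: |11-9| = 2, total = 10

Answer: 10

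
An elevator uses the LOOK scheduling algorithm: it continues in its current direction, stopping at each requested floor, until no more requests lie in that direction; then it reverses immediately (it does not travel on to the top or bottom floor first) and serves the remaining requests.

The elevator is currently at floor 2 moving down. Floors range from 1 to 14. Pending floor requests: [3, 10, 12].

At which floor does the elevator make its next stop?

Current floor: 2, direction: down
Requests above: [3, 10, 12]
Requests below: []
Moving down but no requests below → reverse; nearest above is min([3, 10, 12]) = 3

Answer: 3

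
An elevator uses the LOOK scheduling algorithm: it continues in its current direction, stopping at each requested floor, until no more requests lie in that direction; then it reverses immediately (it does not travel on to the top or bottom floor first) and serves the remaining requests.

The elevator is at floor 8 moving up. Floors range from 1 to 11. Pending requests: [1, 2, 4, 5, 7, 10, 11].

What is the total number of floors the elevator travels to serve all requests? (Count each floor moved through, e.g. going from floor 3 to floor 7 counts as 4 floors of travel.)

Answer: 13

Derivation:
Start at floor 8 moving up, LOOK stop order: [10, 11, 7, 5, 4, 2, 1]
  8 → 10: |10-8| = 2, total = 2
  10 → 11: |11-10| = 1, total = 3
  11 → 7: |7-11| = 4, total = 7
  7 → 5: |5-7| = 2, total = 9
  5 → 4: |4-5| = 1, total = 10
  4 → 2: |2-4| = 2, total = 12
  2 → 1: |1-2| = 1, total = 13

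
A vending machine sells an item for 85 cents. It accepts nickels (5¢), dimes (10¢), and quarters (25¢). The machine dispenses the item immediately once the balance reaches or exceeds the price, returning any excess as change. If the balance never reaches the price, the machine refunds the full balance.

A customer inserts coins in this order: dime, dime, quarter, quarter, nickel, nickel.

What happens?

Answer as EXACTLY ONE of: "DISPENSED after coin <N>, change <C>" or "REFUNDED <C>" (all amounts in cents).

Answer: REFUNDED 80

Derivation:
Price: 85¢
Coin 1 (dime, 10¢): balance = 10¢
Coin 2 (dime, 10¢): balance = 20¢
Coin 3 (quarter, 25¢): balance = 45¢
Coin 4 (quarter, 25¢): balance = 70¢
Coin 5 (nickel, 5¢): balance = 75¢
Coin 6 (nickel, 5¢): balance = 80¢
All coins inserted, balance 80¢ < price 85¢ → REFUND 80¢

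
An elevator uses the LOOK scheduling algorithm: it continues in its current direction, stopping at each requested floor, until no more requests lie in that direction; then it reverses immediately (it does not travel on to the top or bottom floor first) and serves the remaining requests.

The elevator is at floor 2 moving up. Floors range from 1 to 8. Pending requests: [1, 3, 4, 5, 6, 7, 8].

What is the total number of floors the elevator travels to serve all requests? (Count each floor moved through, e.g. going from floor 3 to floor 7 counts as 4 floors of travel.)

Start at floor 2 moving up, LOOK stop order: [3, 4, 5, 6, 7, 8, 1]
  2 → 3: |3-2| = 1, total = 1
  3 → 4: |4-3| = 1, total = 2
  4 → 5: |5-4| = 1, total = 3
  5 → 6: |6-5| = 1, total = 4
  6 → 7: |7-6| = 1, total = 5
  7 → 8: |8-7| = 1, total = 6
  8 → 1: |1-8| = 7, total = 13

Answer: 13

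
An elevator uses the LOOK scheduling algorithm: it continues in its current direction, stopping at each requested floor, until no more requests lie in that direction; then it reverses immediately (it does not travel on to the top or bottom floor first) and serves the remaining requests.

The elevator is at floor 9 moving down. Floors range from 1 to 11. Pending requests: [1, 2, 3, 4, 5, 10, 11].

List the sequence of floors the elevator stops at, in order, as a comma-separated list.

Current: 9, moving DOWN
Serve below first (descending): [5, 4, 3, 2, 1]
Then reverse, serve above (ascending): [10, 11]

Answer: 5, 4, 3, 2, 1, 10, 11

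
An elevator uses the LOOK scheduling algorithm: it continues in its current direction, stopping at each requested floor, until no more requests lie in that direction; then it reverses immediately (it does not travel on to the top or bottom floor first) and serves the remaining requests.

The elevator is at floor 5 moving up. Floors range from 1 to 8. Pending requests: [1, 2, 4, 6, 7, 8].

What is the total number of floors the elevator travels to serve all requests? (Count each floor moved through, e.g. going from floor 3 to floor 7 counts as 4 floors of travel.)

Answer: 10

Derivation:
Start at floor 5 moving up, LOOK stop order: [6, 7, 8, 4, 2, 1]
  5 → 6: |6-5| = 1, total = 1
  6 → 7: |7-6| = 1, total = 2
  7 → 8: |8-7| = 1, total = 3
  8 → 4: |4-8| = 4, total = 7
  4 → 2: |2-4| = 2, total = 9
  2 → 1: |1-2| = 1, total = 10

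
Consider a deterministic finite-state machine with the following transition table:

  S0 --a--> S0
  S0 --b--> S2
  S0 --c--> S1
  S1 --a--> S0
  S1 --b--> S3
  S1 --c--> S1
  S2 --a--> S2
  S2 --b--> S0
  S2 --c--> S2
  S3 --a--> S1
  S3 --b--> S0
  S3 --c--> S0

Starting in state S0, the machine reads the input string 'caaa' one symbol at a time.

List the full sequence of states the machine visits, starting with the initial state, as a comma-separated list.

Answer: S0, S1, S0, S0, S0

Derivation:
Start: S0
  read 'c': S0 --c--> S1
  read 'a': S1 --a--> S0
  read 'a': S0 --a--> S0
  read 'a': S0 --a--> S0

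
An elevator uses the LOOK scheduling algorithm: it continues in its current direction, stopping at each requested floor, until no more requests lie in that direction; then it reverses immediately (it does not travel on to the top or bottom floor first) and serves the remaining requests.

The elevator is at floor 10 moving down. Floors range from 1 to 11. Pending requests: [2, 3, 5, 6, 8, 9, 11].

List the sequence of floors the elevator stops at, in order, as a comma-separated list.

Answer: 9, 8, 6, 5, 3, 2, 11

Derivation:
Current: 10, moving DOWN
Serve below first (descending): [9, 8, 6, 5, 3, 2]
Then reverse, serve above (ascending): [11]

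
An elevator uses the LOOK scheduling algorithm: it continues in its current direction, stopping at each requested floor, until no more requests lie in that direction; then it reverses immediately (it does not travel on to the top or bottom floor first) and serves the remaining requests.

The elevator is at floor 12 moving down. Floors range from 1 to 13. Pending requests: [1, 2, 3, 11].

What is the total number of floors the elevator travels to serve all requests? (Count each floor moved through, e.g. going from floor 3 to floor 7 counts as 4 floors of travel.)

Answer: 11

Derivation:
Start at floor 12 moving down, LOOK stop order: [11, 3, 2, 1]
  12 → 11: |11-12| = 1, total = 1
  11 → 3: |3-11| = 8, total = 9
  3 → 2: |2-3| = 1, total = 10
  2 → 1: |1-2| = 1, total = 11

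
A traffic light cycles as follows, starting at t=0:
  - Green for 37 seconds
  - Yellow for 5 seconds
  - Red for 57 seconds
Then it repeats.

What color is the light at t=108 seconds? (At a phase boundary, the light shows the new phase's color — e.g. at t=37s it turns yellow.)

Answer: green

Derivation:
Cycle length = 37 + 5 + 57 = 99s
t = 108, phase_t = 108 mod 99 = 9
9 < 37 (green end) → GREEN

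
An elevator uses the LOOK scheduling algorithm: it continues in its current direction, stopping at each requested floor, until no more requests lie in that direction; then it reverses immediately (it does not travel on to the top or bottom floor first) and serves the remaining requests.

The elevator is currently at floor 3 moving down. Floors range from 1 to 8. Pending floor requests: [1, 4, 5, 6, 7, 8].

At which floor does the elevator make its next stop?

Answer: 1

Derivation:
Current floor: 3, direction: down
Requests above: [4, 5, 6, 7, 8]
Requests below: [1]
Moving down and requests lie below → nearest below is max([1]) = 1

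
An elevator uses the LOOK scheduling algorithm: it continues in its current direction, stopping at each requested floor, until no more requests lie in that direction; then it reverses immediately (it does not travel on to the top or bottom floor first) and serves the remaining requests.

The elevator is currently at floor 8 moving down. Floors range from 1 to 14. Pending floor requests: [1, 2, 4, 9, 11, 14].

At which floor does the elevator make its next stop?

Current floor: 8, direction: down
Requests above: [9, 11, 14]
Requests below: [1, 2, 4]
Moving down and requests lie below → nearest below is max([1, 2, 4]) = 4

Answer: 4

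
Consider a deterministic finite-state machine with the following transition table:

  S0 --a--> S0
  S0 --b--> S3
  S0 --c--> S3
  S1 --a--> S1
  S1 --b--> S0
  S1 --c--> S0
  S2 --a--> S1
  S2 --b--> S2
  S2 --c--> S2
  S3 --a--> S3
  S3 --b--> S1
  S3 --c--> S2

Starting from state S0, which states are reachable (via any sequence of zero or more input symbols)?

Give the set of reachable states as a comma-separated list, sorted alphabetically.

BFS from S0:
  visit S0: S0--a-->S0 (seen), S0--b-->S3 (new), S0--c-->S3 (seen)
  visit S3: S3--a-->S3 (seen), S3--b-->S1 (new), S3--c-->S2 (new)
  visit S1: S1--a-->S1 (seen), S1--b-->S0 (seen), S1--c-->S0 (seen)
  visit S2: S2--a-->S1 (seen), S2--b-->S2 (seen), S2--c-->S2 (seen)

Answer: S0, S1, S2, S3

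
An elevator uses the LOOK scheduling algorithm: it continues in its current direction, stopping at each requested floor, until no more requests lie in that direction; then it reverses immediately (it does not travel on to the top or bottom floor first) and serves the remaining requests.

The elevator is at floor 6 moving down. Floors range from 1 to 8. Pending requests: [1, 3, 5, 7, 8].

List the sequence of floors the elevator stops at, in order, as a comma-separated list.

Current: 6, moving DOWN
Serve below first (descending): [5, 3, 1]
Then reverse, serve above (ascending): [7, 8]

Answer: 5, 3, 1, 7, 8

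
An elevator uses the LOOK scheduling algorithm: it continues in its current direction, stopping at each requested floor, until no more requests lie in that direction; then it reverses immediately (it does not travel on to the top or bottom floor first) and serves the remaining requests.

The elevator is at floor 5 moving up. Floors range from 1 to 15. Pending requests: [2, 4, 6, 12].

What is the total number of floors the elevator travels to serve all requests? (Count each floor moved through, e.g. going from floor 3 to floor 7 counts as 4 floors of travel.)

Start at floor 5 moving up, LOOK stop order: [6, 12, 4, 2]
  5 → 6: |6-5| = 1, total = 1
  6 → 12: |12-6| = 6, total = 7
  12 → 4: |4-12| = 8, total = 15
  4 → 2: |2-4| = 2, total = 17

Answer: 17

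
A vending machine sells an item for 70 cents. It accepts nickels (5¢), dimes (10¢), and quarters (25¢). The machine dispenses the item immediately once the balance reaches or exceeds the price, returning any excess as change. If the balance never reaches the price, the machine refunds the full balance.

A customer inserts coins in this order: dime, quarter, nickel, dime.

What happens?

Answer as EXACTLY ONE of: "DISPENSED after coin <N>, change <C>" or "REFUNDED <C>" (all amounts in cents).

Price: 70¢
Coin 1 (dime, 10¢): balance = 10¢
Coin 2 (quarter, 25¢): balance = 35¢
Coin 3 (nickel, 5¢): balance = 40¢
Coin 4 (dime, 10¢): balance = 50¢
All coins inserted, balance 50¢ < price 70¢ → REFUND 50¢

Answer: REFUNDED 50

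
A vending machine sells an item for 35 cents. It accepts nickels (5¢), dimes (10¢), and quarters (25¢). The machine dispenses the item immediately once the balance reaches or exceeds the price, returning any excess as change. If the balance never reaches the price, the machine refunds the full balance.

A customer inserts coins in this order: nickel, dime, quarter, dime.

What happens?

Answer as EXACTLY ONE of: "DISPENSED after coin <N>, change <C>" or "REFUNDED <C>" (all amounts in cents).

Price: 35¢
Coin 1 (nickel, 5¢): balance = 5¢
Coin 2 (dime, 10¢): balance = 15¢
Coin 3 (quarter, 25¢): balance = 40¢
  → balance >= price → DISPENSE, change = 40 - 35 = 5¢

Answer: DISPENSED after coin 3, change 5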